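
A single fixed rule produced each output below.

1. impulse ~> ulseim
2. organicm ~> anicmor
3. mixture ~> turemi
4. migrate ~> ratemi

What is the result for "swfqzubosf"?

qzubosfsw

The rule is to move the first 3 characters to the end (rotate left by 3), then delete the last character.
On "swfqzubosf": the first step gives "qzubosfswf", and the second then gives "qzubosfsw".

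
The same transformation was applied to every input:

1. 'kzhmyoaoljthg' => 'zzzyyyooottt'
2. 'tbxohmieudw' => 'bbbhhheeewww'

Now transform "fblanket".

bbbnnnttt

The pattern: keep one character in every 3, starting at position 2 (positions 2nd, 5th, 8th, ...), then repeat every character 3 times.
For "fblanket", step one produces "bnt"; step two turns that into "bbbnnnttt".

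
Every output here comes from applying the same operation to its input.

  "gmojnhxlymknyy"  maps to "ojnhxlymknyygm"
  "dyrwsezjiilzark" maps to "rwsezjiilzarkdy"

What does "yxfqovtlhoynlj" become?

The rule is to move the first 2 characters to the end (rotate left by 2).
So "yxfqovtlhoynlj" becomes "fqovtlhoynljyx".

fqovtlhoynljyx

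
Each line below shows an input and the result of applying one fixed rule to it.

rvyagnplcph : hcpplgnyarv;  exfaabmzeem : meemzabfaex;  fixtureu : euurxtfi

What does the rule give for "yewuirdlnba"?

anbdlirwuye

Rule — swap each adjacent pair of characters (1↔2, 3↔4, ...), then reverse the string.
On "yewuirdlnba": the first step gives "eyuwrildbna", and the second then gives "anbdlirwuye".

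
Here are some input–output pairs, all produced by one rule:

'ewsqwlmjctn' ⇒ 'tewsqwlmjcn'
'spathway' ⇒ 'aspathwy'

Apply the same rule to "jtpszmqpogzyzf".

zjtpszmqpogzyf

Rule — move the last character to the front, then swap the first and last characters.
Applying both steps to "jtpszmqpogzyzf": "fjtpszmqpogzyz", then "zjtpszmqpogzyf".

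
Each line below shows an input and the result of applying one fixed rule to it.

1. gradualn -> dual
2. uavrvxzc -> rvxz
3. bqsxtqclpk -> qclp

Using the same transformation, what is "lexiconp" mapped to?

The transformation: move the last character to the front, then keep only the last 4 characters.
Applying that to "lexiconp" gives "icon".

icon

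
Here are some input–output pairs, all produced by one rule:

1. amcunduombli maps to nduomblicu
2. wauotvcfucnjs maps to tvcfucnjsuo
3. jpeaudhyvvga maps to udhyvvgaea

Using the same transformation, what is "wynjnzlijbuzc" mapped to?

In each case the input is transformed by: delete the first 2 characters, then move the first 2 characters to the end (rotate left by 2).
Applying that to "wynjnzlijbuzc" gives "nzlijbuzcnj".

nzlijbuzcnj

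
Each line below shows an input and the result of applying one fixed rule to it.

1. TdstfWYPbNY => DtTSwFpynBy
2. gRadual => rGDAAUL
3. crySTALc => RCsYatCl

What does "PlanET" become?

Rule — swap each adjacent pair of characters (1↔2, 3↔4, ...), then flip the case of every letter.
For "PlanET", step one produces "lPnaTE"; step two turns that into "LpNAte".

LpNAte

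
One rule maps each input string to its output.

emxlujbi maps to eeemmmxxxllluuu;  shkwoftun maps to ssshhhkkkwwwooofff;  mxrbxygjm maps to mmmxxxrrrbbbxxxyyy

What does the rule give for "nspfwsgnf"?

nnnssspppfffwwwsss

Rule — delete the last 3 characters, then repeat every character 3 times.
"nspfwsgnf" → "nnnssspppfffwwwsss".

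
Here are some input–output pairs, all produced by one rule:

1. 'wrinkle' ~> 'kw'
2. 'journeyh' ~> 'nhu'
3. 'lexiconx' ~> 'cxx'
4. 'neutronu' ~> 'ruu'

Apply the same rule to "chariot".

What's happening: move the first 3 characters to the end (rotate left by 3), then keep one character in every 3, starting at position 2 (positions 2nd, 5th, 8th, ...).
On "chariot": the first step gives "riotcha", and the second then gives "ic".

ic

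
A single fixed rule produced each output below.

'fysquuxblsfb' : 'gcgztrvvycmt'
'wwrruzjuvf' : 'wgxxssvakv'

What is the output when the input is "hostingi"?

The transformation: move the last 2 characters to the front (rotate right by 2), then shift every letter 1 place forward in the alphabet (wrapping around).
Doing the same to "hostingi": "hjiptujo".
(Check on "fysquuxblsfb": → "fbfysquuxbls" → "gcgztrvvycmt" ✓)

hjiptujo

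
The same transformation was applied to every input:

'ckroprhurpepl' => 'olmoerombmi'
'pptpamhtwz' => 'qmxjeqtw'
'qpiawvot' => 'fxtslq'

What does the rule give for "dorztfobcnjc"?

owqclyzkgz

The transformation: delete the first 2 characters, then shift every letter 3 places backward in the alphabet (wrapping around).
Working it through for "dorztfobcnjc": intermediate "rztfobcnjc", final "owqclyzkgz".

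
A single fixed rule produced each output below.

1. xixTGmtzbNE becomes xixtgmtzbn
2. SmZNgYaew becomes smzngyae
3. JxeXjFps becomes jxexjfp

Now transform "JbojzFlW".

jbojzfl

In each case the input is transformed by: delete the last character, then convert every letter to lowercase.
Applying that to "JbojzFlW" gives "jbojzfl".
(Check on "JxeXjFps": → "JxeXjFp" → "jxexjfp" ✓)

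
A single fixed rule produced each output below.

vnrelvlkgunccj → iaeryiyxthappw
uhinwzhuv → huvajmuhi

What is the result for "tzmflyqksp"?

The pattern: shift every letter 13 places forward in the alphabet (wrapping around) — i.e. ROT13.
So "tzmflyqksp" becomes "gmzsyldxfc".

gmzsyldxfc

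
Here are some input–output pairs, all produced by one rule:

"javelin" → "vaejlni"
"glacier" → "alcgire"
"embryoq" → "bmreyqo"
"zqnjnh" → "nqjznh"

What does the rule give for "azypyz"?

yzpayz

Looking at the pairs, the operation is to move the first 2 characters to the end (rotate left by 2), then take characters alternately from the front and the back (1st, last, 2nd, 2nd-last, ...).
"azypyz" → "ypyzaz" → "yzpayz".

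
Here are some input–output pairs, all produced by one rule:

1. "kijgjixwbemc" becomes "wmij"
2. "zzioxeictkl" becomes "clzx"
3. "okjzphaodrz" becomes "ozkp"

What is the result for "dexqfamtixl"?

tlef

The transformation: keep one character in every 3, starting at position 2 (positions 2nd, 5th, 8th, ...), then swap the front and back halves of the string.
On "dexqfamtixl": the first step gives "eftl", and the second then gives "tlef".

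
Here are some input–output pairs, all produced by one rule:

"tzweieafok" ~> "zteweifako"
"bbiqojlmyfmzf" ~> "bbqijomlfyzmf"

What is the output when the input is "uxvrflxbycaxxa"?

xurvlfbxcyxaax

Each output is the input with this applied: swap each adjacent pair of characters (1↔2, 3↔4, ...).
So "uxvrflxbycaxxa" becomes "xurvlfbxcyxaax".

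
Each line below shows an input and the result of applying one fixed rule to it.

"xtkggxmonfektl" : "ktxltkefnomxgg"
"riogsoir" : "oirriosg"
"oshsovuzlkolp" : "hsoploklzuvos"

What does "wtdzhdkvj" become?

dtwjvkdhz

In each case the input is transformed by: reverse the string, then move the last 3 characters to the front (rotate right by 3).
On "wtdzhdkvj": the first step gives "jvkdhzdtw", and the second then gives "dtwjvkdhz".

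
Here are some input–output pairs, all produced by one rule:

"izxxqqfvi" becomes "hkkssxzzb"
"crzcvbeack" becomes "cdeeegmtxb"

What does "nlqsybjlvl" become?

dlnnnpsuxa

What's happening: sort the characters into alphabetical order, then shift every letter 2 places forward in the alphabet (wrapping around).
Starting from "nlqsybjlvl": after the first operation, "bjlllnqsvy"; after the second, "dlnnnpsuxa".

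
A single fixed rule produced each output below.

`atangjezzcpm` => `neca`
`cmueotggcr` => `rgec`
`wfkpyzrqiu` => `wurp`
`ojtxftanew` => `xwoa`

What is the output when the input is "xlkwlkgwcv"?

xwvg

In each case the input is transformed by: keep one character in every 3, starting at position 1 (positions 1st, 4th, 7th, ...), then sort the characters into reverse alphabetical order.
For "xlkwlkgwcv", step one produces "xwgv"; step two turns that into "xwvg".
(Check on "wfkpyzrqiu": → "wpru" → "wurp" ✓)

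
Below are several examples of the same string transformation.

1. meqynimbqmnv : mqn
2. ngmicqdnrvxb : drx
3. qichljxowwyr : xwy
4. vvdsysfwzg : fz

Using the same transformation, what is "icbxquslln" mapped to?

sl

The pattern: keep every other character starting from the first (positions 1st, 3rd, 5th, ...), then delete the first 3 characters.
For "icbxquslln", step one produces "ibqsl"; step two turns that into "sl".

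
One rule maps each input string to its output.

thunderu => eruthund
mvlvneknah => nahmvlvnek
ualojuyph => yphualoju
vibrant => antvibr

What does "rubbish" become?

In each case the input is transformed by: move the last 3 characters to the front (rotate right by 3).
For "rubbish" the result is "ishrubb".

ishrubb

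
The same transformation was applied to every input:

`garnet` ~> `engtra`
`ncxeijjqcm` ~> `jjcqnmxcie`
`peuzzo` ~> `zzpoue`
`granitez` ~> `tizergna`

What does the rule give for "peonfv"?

What's happening: swap the front and back halves of the string, then swap each adjacent pair of characters (1↔2, 3↔4, ...).
For "peonfv", step one produces "nfvpeo"; step two turns that into "fnpvoe".

fnpvoe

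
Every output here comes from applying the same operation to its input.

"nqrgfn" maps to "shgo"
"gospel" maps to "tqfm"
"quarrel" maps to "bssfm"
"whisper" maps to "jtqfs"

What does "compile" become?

nqjmf

What's happening: delete the first 2 characters, then shift every letter 1 place forward in the alphabet (wrapping around).
Applying both steps to "compile": "mpile", then "nqjmf".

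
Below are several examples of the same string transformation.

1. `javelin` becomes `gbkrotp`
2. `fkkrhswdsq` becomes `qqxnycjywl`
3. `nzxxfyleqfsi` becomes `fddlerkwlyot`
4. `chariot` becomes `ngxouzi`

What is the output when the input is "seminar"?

ksotgxy

What's happening: move the first character to the end, then shift every letter 6 places forward in the alphabet (wrapping around).
"seminar" → "ksotgxy".
(Check on "javelin": → "avelinj" → "gbkrotp" ✓)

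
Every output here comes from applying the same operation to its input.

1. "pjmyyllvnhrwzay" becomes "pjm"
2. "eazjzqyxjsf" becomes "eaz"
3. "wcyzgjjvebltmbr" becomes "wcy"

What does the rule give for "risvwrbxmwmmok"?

ris

Rule — keep only the first 3 characters.
For "risvwrbxmwmmok" the result is "ris".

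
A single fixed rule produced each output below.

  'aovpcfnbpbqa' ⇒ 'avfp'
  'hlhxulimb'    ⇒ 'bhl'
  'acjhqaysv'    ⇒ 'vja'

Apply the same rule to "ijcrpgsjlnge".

ecgl

Rule — keep one character in every 3, starting at position 3 (positions 3rd, 6th, 9th, ...), then move the last character to the front.
Applying both steps to "ijcrpgsjlnge": "cgle", then "ecgl".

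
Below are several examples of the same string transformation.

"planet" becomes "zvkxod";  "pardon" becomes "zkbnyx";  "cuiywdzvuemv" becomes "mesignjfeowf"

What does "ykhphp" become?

The pattern: shift every letter 10 places forward in the alphabet (wrapping around).
For "ykhphp" the result is "iurzrz".

iurzrz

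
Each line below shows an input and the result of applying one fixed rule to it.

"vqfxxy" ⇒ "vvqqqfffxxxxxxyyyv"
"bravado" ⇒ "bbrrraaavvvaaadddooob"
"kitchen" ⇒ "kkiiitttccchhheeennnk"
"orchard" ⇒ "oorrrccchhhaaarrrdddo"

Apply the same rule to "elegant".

eellleeegggaaannnttte

The rule is to repeat every character 3 times, then move the first character to the end.
Working it through for "elegant": intermediate "eeellleeegggaaannnttt", final "eellleeegggaaannnttte".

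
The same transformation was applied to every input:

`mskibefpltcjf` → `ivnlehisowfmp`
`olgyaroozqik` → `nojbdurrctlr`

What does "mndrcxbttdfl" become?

oqgufaewwgip

The pattern: shift every letter 3 places forward in the alphabet (wrapping around), then swap the first and last characters.
Working it through for "mndrcxbttdfl": intermediate "pqgufaewwgio", final "oqgufaewwgip".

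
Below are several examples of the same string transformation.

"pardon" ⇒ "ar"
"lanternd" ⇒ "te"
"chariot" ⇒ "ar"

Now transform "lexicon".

xi

In each case the input is transformed by: move the last 3 characters to the front (rotate right by 3), then keep only the last 2 characters.
On "lexicon": the first step gives "conlexi", and the second then gives "xi".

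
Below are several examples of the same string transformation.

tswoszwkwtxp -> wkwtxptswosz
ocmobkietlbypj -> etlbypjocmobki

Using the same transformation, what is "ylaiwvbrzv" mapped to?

vbrzvylaiw

The pattern: swap the front and back halves of the string.
Applying that to "ylaiwvbrzv" gives "vbrzvylaiw".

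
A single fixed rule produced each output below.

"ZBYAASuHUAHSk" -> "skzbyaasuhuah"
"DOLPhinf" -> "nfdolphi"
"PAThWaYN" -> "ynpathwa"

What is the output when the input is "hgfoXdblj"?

ljhgfoxdb

What's happening: move the last 2 characters to the front (rotate right by 2), then convert every letter to lowercase.
Working it through for "hgfoXdblj": intermediate "ljhgfoXdb", final "ljhgfoxdb".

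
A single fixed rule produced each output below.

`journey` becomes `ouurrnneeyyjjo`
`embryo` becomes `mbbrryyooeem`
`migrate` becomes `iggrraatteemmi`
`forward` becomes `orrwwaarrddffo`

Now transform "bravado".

Rule — double every character, then move the first 3 characters to the end (rotate left by 3).
For "bravado", step one produces "bbrraavvaaddoo"; step two turns that into "raavvaaddoobbr".

raavvaaddoobbr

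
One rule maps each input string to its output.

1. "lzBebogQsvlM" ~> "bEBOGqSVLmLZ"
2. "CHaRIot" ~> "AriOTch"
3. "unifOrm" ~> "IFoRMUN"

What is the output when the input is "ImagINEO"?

The rule is to move the first 2 characters to the end (rotate left by 2), then flip the case of every letter.
Starting from "ImagINEO": after the first operation, "agINEOIm"; after the second, "AGineoiM".

AGineoiM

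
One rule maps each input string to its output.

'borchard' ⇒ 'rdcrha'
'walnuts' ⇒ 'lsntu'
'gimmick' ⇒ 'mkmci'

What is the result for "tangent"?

Looking at the pairs, the operation is to delete the first 2 characters, then take characters alternately from the front and the back (1st, last, 2nd, 2nd-last, ...).
For "tangent" the result is "ntgne".

ntgne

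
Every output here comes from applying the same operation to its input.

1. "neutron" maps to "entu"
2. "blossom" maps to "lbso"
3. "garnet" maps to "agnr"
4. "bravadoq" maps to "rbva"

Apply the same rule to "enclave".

Rule — swap each adjacent pair of characters (1↔2, 3↔4, ...), then keep only the first 4 characters.
Applying both steps to "enclave": "nelcvae", then "nelc".

nelc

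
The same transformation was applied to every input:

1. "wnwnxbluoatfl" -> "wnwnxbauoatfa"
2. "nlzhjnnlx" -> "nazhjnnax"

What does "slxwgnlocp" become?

The transformation: replace every "l" with "a".
Doing the same to "slxwgnlocp": "saxwgnaocp".

saxwgnaocp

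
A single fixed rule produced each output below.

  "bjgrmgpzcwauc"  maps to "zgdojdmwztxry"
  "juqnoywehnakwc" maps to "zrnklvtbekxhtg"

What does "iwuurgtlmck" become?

In each case the input is transformed by: shift every letter 3 places backward in the alphabet (wrapping around), then swap the first and last characters.
"iwuurgtlmck" → "htrrodqijzf".
(Check on "bjgrmgpzcwauc": → "ygdojdmwztxrz" → "zgdojdmwztxry" ✓)

htrrodqijzf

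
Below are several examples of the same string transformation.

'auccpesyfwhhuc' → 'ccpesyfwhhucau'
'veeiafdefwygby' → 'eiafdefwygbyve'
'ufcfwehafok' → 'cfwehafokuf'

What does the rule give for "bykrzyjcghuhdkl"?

krzyjcghuhdklby

In each case the input is transformed by: move the first 2 characters to the end (rotate left by 2).
"bykrzyjcghuhdkl" → "krzyjcghuhdklby".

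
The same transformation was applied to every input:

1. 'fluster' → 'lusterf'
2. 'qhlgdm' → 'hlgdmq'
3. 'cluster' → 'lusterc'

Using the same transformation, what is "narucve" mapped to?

In each case the input is transformed by: move the first character to the end.
"narucve" → "arucven".

arucven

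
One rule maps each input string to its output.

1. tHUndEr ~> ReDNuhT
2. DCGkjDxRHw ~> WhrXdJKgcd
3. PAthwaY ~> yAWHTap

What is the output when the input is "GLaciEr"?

Each output is the input with this applied: flip the case of every letter, then reverse the string.
Starting from "GLaciEr": after the first operation, "glACIeR"; after the second, "ReICAlg".

ReICAlg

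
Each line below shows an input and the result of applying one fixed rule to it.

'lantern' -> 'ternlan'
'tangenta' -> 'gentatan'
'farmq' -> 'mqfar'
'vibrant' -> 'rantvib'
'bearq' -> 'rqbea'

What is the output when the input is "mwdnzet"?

nzetmwd

In each case the input is transformed by: move the first 3 characters to the end (rotate left by 3).
For "mwdnzet" the result is "nzetmwd".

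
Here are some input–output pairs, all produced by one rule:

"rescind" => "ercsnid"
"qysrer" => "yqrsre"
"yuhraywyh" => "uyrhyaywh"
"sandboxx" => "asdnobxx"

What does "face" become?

Each output is the input with this applied: swap each adjacent pair of characters (1↔2, 3↔4, ...).
"face" → "afec".

afec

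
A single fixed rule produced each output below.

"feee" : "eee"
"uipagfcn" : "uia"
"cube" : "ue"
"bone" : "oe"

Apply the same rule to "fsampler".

Each output is the input with this applied: keep only the vowels.
"fsampler" → "ae".

ae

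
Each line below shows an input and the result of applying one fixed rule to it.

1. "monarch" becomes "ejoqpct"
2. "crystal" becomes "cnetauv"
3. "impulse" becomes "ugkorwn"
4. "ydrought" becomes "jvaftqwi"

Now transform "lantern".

The rule is to move the last 2 characters to the front (rotate right by 2), then shift every letter 2 places forward in the alphabet (wrapping around).
Starting from "lantern": after the first operation, "rnlante"; after the second, "tpncpvg".

tpncpvg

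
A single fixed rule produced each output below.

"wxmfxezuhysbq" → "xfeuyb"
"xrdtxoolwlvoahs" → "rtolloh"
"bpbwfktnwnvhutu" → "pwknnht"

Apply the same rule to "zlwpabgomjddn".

lpbojd

The transformation: keep every other character starting from the second (positions 2nd, 4th, 6th, ...).
"zlwpabgomjddn" → "lpbojd".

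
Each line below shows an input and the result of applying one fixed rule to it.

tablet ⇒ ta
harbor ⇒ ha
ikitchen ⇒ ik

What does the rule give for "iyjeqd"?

What's happening: keep only the first 2 characters.
On "iyjeqd" that produces "iy".

iy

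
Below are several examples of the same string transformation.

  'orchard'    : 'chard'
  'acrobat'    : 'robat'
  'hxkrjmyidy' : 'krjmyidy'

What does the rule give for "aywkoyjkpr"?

wkoyjkpr

What's happening: delete the first 2 characters.
"aywkoyjkpr" → "wkoyjkpr".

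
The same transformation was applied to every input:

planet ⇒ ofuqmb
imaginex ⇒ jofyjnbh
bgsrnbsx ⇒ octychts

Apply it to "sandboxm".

Rule — shift every letter 1 place forward in the alphabet (wrapping around), then swap the front and back halves of the string.
Doing the same to "sandboxm": "cpyntboe".

cpyntboe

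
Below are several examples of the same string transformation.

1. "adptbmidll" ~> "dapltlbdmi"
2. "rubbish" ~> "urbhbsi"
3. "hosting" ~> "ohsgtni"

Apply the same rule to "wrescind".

Each output is the input with this applied: move the first character to the end, then take characters alternately from the front and the back (1st, last, 2nd, 2nd-last, ...).
For "wrescind", step one produces "rescindw"; step two turns that into "rwedsnci".
(Check on "hosting": → "ostingh" → "ohsgtni" ✓)

rwedsnci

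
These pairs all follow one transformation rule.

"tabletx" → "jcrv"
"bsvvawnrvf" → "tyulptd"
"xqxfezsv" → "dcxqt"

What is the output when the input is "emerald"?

pyjb

What's happening: delete the first 3 characters, then shift every letter 2 places backward in the alphabet (wrapping around).
"emerald" → "rald" → "pyjb".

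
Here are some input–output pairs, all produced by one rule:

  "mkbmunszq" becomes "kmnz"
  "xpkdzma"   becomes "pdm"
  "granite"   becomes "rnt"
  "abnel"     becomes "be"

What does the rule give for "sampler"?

Rule — keep every other character starting from the second (positions 2nd, 4th, 6th, ...).
On "sampler" that produces "ape".

ape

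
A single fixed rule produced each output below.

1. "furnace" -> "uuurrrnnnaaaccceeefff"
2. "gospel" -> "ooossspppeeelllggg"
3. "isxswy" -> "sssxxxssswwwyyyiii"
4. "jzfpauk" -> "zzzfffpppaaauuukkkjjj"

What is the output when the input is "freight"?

The pattern: move the first character to the end, then repeat every character 3 times.
"freight" → "reightf" → "rrreeeiiiggghhhtttfff".

rrreeeiiiggghhhtttfff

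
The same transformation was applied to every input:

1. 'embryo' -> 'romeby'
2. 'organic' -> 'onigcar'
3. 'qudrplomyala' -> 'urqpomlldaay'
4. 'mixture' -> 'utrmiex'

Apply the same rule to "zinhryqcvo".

What's happening: sort the characters into reverse alphabetical order, then move the first character to the end.
On "zinhryqcvo": the first step gives "zyvrqonihc", and the second then gives "yvrqonihcz".
(Check on "embryo": → "yromeb" → "romeby" ✓)

yvrqonihcz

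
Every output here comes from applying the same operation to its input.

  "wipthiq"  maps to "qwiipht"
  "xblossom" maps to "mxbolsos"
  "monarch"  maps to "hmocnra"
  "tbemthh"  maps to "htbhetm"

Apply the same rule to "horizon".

The transformation: swap the first and last characters, then take characters alternately from the front and the back (1st, last, 2nd, 2nd-last, ...).
Working it through for "horizon": intermediate "norizoh", final "nhoorzi".
(Check on "wipthiq": → "qipthiw" → "qwiipht" ✓)

nhoorzi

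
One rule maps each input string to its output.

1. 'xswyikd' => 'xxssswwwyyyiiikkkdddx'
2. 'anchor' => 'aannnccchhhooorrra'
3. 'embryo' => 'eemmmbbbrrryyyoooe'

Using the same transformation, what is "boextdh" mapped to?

In each case the input is transformed by: repeat every character 3 times, then move the first character to the end.
Applying both steps to "boextdh": "bbboooeeexxxtttdddhhh", then "bboooeeexxxtttdddhhhb".

bboooeeexxxtttdddhhhb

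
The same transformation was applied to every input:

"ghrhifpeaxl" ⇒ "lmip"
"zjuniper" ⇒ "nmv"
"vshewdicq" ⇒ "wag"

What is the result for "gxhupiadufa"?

bthe

In each case the input is transformed by: shift every letter 4 places forward in the alphabet (wrapping around), then keep one character in every 3, starting at position 2 (positions 2nd, 5th, 8th, ...).
For "gxhupiadufa", step one produces "kblytmehyje"; step two turns that into "bthe".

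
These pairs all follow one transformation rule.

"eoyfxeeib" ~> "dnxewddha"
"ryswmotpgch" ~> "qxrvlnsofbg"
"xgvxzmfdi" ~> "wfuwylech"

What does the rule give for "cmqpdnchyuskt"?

The pattern: shift every letter 1 place backward in the alphabet (wrapping around).
"cmqpdnchyuskt" → "blpocmbgxtrjs".

blpocmbgxtrjs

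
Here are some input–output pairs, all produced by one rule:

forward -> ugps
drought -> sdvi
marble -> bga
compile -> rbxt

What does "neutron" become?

cjgc

The pattern: shift every letter 11 places backward in the alphabet (wrapping around), then keep every other character starting from the first (positions 1st, 3rd, 5th, ...).
For "neutron", step one produces "ctjigdc"; step two turns that into "cjgc".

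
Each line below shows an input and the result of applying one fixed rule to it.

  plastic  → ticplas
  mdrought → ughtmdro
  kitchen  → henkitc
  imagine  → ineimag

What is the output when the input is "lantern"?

Rule — move the first 3 characters to the end (rotate left by 3), then move the first character to the end.
On "lantern": the first step gives "ternlan", and the second then gives "ernlant".
(Check on "plastic": → "sticpla" → "ticplas" ✓)

ernlant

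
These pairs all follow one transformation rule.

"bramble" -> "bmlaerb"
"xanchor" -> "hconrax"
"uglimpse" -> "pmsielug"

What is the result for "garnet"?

What's happening: move the last 3 characters to the front (rotate right by 3), then take characters alternately from the front and the back (1st, last, 2nd, 2nd-last, ...).
Applying both steps to "garnet": "netgar", then "nreatg".

nreatg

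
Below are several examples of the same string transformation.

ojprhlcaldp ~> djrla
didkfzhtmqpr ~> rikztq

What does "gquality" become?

yqai

The transformation: keep every other character starting from the second (positions 2nd, 4th, 6th, ...), then move the last character to the front.
Working it through for "gquality": intermediate "qaiy", final "yqai".
(Check on "ojprhlcaldp": → "jrlad" → "djrla" ✓)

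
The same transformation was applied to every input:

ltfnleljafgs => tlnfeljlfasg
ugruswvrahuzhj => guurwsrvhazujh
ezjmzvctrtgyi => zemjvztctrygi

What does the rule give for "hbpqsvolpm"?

The pattern: swap each adjacent pair of characters (1↔2, 3↔4, ...).
Applying that to "hbpqsvolpm" gives "bhqpvslomp".

bhqpvslomp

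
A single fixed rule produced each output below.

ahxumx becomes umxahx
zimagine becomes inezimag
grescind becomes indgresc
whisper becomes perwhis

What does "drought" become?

ghtdrou

Looking at the pairs, the operation is to move the last 3 characters to the front (rotate right by 3).
On "drought" that produces "ghtdrou".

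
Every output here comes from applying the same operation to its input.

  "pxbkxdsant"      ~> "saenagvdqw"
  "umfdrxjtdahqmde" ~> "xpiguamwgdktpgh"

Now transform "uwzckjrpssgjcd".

The pattern: shift every letter 3 places forward in the alphabet (wrapping around).
"uwzckjrpssgjcd" → "xzcfnmusvvjmfg".

xzcfnmusvvjmfg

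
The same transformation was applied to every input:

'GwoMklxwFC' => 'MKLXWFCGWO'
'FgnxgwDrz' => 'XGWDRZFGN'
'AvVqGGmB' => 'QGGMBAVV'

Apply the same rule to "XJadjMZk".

What's happening: move the first 3 characters to the end (rotate left by 3), then convert every letter to uppercase.
On "XJadjMZk": the first step gives "djMZkXJa", and the second then gives "DJMZKXJA".

DJMZKXJA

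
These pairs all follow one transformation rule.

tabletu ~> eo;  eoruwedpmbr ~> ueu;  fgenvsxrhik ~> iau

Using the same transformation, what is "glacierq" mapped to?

ou

Rule — shift every letter 3 places forward in the alphabet (wrapping around), then keep only the vowels.
Starting from "glacierq": after the first operation, "jodflhut"; after the second, "ou".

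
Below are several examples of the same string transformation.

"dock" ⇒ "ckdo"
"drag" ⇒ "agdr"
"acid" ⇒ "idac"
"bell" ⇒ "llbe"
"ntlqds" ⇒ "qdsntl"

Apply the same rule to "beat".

The pattern: swap the front and back halves of the string.
"beat" → "atbe".

atbe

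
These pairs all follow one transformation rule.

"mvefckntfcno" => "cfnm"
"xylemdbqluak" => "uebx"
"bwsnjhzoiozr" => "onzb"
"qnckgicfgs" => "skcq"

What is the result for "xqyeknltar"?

The pattern: keep one character in every 3, starting at position 1 (positions 1st, 4th, 7th, ...), then swap the first and last characters.
For "xqyeknltar" the result is "relx".

relx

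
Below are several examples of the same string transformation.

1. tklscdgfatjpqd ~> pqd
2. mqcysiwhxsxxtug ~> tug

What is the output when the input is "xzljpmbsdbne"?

bne

Each output is the input with this applied: keep only the last 3 characters.
Applying that to "xzljpmbsdbne" gives "bne".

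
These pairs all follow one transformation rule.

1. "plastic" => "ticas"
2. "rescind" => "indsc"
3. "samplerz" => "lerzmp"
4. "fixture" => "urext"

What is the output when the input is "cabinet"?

What's happening: delete the first 2 characters, then move the first 2 characters to the end (rotate left by 2).
Starting from "cabinet": after the first operation, "binet"; after the second, "netbi".

netbi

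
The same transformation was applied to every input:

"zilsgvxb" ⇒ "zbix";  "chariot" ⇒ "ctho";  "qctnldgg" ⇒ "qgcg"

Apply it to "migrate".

meit

In each case the input is transformed by: take characters alternately from the front and the back (1st, last, 2nd, 2nd-last, ...), then keep only the first 4 characters.
On "migrate": the first step gives "meitgar", and the second then gives "meit".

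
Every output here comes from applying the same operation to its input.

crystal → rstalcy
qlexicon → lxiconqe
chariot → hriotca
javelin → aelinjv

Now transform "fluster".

Looking at the pairs, the operation is to move the first 2 characters to the end (rotate left by 2), then swap the first and last characters.
Starting from "fluster": after the first operation, "usterfl"; after the second, "lsterfu".

lsterfu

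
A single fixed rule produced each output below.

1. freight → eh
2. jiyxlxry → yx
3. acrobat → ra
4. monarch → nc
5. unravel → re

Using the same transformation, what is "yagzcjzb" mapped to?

Looking at the pairs, the operation is to keep one character in every 3, starting at position 3 (positions 3rd, 6th, 9th, ...).
"yagzcjzb" → "gj".

gj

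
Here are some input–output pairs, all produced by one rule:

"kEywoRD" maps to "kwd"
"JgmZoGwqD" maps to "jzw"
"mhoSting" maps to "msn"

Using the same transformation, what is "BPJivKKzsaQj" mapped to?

The transformation: keep one character in every 3, starting at position 1 (positions 1st, 4th, 7th, ...), then convert every letter to lowercase.
"BPJivKKzsaQj" → "bika".

bika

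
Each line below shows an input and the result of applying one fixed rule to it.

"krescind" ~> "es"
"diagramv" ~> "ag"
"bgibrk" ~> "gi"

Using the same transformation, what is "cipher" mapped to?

ip

The pattern: swap the front and back halves of the string, then keep only the last 2 characters.
Doing the same to "cipher": "ip".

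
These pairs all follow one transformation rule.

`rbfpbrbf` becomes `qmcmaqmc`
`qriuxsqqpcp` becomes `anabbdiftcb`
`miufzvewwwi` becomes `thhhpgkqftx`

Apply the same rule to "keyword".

oczhjpv

In each case the input is transformed by: reverse the string, then shift every letter 11 places forward in the alphabet (wrapping around).
Starting from "keyword": after the first operation, "drowyek"; after the second, "oczhjpv".
(Check on "rbfpbrbf": → "fbrbpfbr" → "qmcmaqmc" ✓)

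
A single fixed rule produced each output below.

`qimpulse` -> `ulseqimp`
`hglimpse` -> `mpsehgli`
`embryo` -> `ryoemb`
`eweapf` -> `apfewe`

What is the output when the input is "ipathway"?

hwayipat

Looking at the pairs, the operation is to swap the front and back halves of the string.
So "ipathway" becomes "hwayipat".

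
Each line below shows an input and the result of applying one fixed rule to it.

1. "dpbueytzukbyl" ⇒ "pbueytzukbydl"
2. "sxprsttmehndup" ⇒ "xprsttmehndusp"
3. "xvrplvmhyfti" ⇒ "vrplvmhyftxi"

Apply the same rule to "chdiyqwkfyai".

The rule is to swap the first and last characters, then move the first character to the end.
For "chdiyqwkfyai", step one produces "ihdiyqwkfyac"; step two turns that into "hdiyqwkfyaci".
(Check on "sxprsttmehndup": → "pxprsttmehndus" → "xprsttmehndusp" ✓)

hdiyqwkfyaci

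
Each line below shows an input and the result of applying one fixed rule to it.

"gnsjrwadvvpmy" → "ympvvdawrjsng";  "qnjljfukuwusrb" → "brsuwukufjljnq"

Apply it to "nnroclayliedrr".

rrdeilyalcornn

In each case the input is transformed by: reverse the string.
Applying that to "nnroclayliedrr" gives "rrdeilyalcornn".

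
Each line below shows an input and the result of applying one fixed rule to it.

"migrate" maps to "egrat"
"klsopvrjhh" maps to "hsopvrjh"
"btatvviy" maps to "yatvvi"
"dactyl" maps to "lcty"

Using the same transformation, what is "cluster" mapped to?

ruste

The rule is to delete the first 2 characters, then move the last character to the front.
"cluster" → "uster" → "ruste".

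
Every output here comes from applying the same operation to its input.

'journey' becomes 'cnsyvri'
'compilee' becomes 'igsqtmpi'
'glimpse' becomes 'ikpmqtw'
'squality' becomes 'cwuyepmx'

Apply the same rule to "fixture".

In each case the input is transformed by: shift every letter 4 places forward in the alphabet (wrapping around), then move the last character to the front.
For "fixture", step one produces "jmbxyvi"; step two turns that into "ijmbxyv".

ijmbxyv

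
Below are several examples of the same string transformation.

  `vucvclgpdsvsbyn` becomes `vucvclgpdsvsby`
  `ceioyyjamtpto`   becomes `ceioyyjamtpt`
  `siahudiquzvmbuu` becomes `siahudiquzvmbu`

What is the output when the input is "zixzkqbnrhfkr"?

Looking at the pairs, the operation is to delete the last character.
On "zixzkqbnrhfkr" that produces "zixzkqbnrhfk".

zixzkqbnrhfk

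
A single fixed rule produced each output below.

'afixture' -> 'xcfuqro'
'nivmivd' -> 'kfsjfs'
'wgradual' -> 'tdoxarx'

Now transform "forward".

clotxo

The pattern: shift every letter 3 places backward in the alphabet (wrapping around), then delete the last character.
Working it through for "forward": intermediate "clotxoa", final "clotxo".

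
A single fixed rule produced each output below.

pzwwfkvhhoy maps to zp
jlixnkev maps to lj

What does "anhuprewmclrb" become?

The rule is to swap each adjacent pair of characters (1↔2, 3↔4, ...), then keep only the first 2 characters.
For "anhuprewmclrb", step one produces "nauhrpwecmrlb"; step two turns that into "na".

na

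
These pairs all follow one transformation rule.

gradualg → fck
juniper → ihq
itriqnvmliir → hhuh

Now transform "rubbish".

The transformation: keep one character in every 3, starting at position 1 (positions 1st, 4th, 7th, ...), then shift every letter 1 place backward in the alphabet (wrapping around).
Applying both steps to "rubbish": "rbh", then "qag".

qag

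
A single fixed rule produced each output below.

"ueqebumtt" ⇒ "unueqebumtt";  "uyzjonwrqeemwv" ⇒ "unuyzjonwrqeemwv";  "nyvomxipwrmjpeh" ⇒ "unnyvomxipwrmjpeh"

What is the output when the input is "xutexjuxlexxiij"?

unxutexjuxlexxiij

In each case the input is transformed by: prepend "un".
Applying that to "xutexjuxlexxiij" gives "unxutexjuxlexxiij".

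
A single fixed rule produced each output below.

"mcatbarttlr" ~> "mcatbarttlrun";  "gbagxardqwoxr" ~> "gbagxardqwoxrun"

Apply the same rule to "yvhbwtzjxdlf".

yvhbwtzjxdlfun

Each output is the input with this applied: append "un".
On "yvhbwtzjxdlf" that produces "yvhbwtzjxdlfun".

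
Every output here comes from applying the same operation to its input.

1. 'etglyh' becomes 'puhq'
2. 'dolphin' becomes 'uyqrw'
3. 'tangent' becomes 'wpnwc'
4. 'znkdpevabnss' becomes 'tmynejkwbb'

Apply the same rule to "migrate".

The transformation: delete the first 2 characters, then shift every letter 9 places forward in the alphabet (wrapping around).
Applying both steps to "migrate": "grate", then "pajcn".

pajcn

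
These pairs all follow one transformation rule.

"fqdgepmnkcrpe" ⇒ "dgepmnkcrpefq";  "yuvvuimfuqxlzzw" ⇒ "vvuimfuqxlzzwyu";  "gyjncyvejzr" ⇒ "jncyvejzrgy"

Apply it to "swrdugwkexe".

rdugwkexesw

What's happening: move the first 2 characters to the end (rotate left by 2).
Applying that to "swrdugwkexe" gives "rdugwkexesw".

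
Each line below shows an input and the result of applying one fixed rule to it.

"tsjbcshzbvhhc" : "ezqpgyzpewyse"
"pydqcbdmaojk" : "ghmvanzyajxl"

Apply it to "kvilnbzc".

wzhsfiky

Each output is the input with this applied: shift every letter 3 places backward in the alphabet (wrapping around), then move the last 2 characters to the front (rotate right by 2).
For "kvilnbzc", step one produces "hsfikywz"; step two turns that into "wzhsfiky".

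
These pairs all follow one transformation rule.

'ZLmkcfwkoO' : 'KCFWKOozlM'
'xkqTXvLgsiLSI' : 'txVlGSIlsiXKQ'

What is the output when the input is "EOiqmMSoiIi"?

QMmsOIiIeoI

The transformation: flip the case of every letter, then move the first 3 characters to the end (rotate left by 3).
So "EOiqmMSoiIi" becomes "QMmsOIiIeoI".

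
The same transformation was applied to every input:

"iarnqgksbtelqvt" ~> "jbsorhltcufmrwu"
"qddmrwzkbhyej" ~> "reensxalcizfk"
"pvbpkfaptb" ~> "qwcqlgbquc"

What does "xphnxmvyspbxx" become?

yqioynwztqcyy

Looking at the pairs, the operation is to shift every letter 1 place forward in the alphabet (wrapping around).
Applying that to "xphnxmvyspbxx" gives "yqioynwztqcyy".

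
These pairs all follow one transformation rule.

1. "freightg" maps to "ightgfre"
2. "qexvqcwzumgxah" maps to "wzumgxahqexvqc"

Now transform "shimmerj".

mmerjshi

The pattern: swap the front and back halves of the string, then move the last character to the front.
On "shimmerj" that produces "mmerjshi".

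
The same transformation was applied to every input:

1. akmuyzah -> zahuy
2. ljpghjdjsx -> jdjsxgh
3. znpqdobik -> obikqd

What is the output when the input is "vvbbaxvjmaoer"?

xvjmaoerba

The pattern: delete the first 3 characters, then move the first 2 characters to the end (rotate left by 2).
Starting from "vvbbaxvjmaoer": after the first operation, "baxvjmaoer"; after the second, "xvjmaoerba".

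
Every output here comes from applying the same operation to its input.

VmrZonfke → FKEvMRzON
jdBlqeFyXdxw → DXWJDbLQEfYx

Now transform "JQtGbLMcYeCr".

EcRjqTgBlmCy

In each case the input is transformed by: move the last 3 characters to the front (rotate right by 3), then flip the case of every letter.
For "JQtGbLMcYeCr", step one produces "eCrJQtGbLMcY"; step two turns that into "EcRjqTgBlmCy".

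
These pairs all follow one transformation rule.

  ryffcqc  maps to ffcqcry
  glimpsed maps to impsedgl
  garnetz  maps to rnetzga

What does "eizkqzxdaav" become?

zkqzxdaavei

The pattern: move the first 2 characters to the end (rotate left by 2).
"eizkqzxdaav" → "zkqzxdaavei".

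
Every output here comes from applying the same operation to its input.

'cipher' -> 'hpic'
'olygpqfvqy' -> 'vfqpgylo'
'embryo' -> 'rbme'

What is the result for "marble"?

The rule is to delete the last 2 characters, then reverse the string.
For "marble", step one produces "marb"; step two turns that into "bram".

bram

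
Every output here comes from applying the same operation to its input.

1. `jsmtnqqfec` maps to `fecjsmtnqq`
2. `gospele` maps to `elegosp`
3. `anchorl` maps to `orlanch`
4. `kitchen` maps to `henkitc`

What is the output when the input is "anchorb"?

orbanch

The pattern: move the last 3 characters to the front (rotate right by 3).
On "anchorb" that produces "orbanch".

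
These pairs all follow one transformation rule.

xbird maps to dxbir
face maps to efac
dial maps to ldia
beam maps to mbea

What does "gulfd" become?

Rule — move the last character to the front.
So "gulfd" becomes "dgulf".

dgulf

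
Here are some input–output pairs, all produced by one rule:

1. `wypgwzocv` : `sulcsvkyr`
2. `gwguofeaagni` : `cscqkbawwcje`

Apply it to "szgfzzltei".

Each output is the input with this applied: shift every letter 4 places backward in the alphabet (wrapping around).
"szgfzzltei" → "ovcbvvhpae".

ovcbvvhpae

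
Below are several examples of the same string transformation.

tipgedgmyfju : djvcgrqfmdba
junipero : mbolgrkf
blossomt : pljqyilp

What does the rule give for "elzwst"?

The rule is to swap the front and back halves of the string, then shift every letter 3 places backward in the alphabet (wrapping around).
For "elzwst", step one produces "wstelz"; step two turns that into "tpqbiw".

tpqbiw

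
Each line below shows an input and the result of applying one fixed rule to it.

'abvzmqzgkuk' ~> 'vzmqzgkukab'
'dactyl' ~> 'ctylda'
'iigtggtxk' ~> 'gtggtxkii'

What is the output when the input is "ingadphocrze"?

gadphocrzein

Looking at the pairs, the operation is to move the first 2 characters to the end (rotate left by 2).
Applying that to "ingadphocrze" gives "gadphocrzein".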